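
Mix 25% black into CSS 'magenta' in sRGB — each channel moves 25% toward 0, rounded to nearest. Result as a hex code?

CSS magenta is rgb(255, 0, 255).
A 25% shade moves each channel 25% toward 0:
  R: 255 − 63.75 = 191.25 → 191
  G: 0 + 0 = 0 → 0
  B: 255 − 63.75 = 191.25 → 191
rgb(191, 0, 191) = #BF00BF.

#BF00BF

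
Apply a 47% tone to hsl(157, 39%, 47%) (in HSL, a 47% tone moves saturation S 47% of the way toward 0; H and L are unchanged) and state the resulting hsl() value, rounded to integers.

hsl(157, 21%, 47%)

S moves 47% from 39 toward 0: 39 − 18.33 = 20.67 → 21.
H and L are unchanged.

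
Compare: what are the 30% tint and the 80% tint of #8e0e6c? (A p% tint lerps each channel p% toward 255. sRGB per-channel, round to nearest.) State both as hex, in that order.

#b05698, #e8cfe2

#8e0e6c is rgb(142, 14, 108).
30% tint:
  R: 142 + 0.3×(255−142) = 142 + 33.9 = 175.9 → 176
  G: 14 + 0.3×(255−14) = 14 + 72.3 = 86.3 → 86
  B: 108 + 0.3×(255−108) = 108 + 44.1 = 152.1 → 152
  → #b05698
80% tint:
  R: 142 + 90.4 = 232.4 → 232
  G: 14 + 0.8×(255−14) = 14 + 192.8 = 206.8 → 207
  B: 108 + 117.6 = 225.6 → 226
  → #e8cfe2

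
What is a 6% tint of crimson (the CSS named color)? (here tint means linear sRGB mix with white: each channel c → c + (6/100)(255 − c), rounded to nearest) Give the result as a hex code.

CSS crimson is rgb(220, 20, 60).
A 6% tint moves each channel 6% toward 255:
  R: 220 + 2.1 = 222.1 → 222
  G: 20 + 0.06×(255−20) = 20 + 14.1 = 34.1 → 34
  B: 60 + 0.06×(255−60) = 60 + 11.7 = 71.7 → 72
rgb(222, 34, 72) = #de2248.

#de2248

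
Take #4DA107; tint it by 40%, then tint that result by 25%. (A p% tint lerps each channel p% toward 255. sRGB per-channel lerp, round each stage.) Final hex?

#4DA107 is rgb(77, 161, 7).
Lerp each channel 40% toward 255:
  R: 77 + 71.2 = 148.2 → 148
  G: 161 + 0.4×(255−161) = 161 + 37.6 = 198.6 → 199
  B: 7 + 99.2 = 106.2 → 106
After the tint: rgb(148, 199, 106) = #94C76A.
Per channel, c → c + 0.25(255 − c):
  R: 148 + 26.75 = 174.75 → 175
  G: 199 + 14 = 213 → 213
  B: 106 + 0.25×(255−106) = 106 + 37.25 = 143.25 → 143
rgb(175, 213, 143) = #AFD58F.

#AFD58F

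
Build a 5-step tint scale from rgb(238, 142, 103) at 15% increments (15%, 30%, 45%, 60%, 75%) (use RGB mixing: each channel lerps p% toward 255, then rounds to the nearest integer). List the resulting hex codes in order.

15%: (238 + 2.55 = 240.55→241, 142 + 16.95 = 158.95→159, 103 + 22.8 = 125.8→126) → #F19F7E
30%: (238 + 5.1 = 243.1→243, 142 + 33.9 = 175.9→176, 103 + 45.6 = 148.6→149) → #F3B095
45%: (238 + 7.65 = 245.65→246, 142 + 50.85 = 192.85→193, 103 + 68.4 = 171.4→171) → #F6C1AB
60%: (238 + 10.2 = 248.2→248, 142 + 67.8 = 209.8→210, 103 + 91.2 = 194.2→194) → #F8D2C2
75%: (238 + 12.75 = 250.75→251, 142 + 84.75 = 226.75→227, 103 + 114 = 217→217) → #FBE3D9

#F19F7E, #F3B095, #F6C1AB, #F8D2C2, #FBE3D9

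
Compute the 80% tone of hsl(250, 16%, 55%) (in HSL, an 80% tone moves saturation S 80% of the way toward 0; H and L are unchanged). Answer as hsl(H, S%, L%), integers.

hsl(250, 3%, 55%)

S moves 80% from 16 toward 0: 16 − 12.8 = 3.2 → 3.
H and L are unchanged.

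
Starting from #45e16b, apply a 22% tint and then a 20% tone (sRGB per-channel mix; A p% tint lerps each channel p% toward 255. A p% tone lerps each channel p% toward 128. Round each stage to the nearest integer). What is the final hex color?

#72d38a

#45e16b is rgb(69, 225, 107).
Lerp each channel 22% toward 255:
  R: 69 + 40.92 = 109.92 → 110
  G: 225 + 6.6 = 231.6 → 232
  B: 107 + 0.22×(255−107) = 107 + 32.56 = 139.56 → 140
After the tint: rgb(110, 232, 140) = #6ee88c.
A 20% tone moves each channel 20% toward 128:
  R: 110 + 3.6 = 113.6 → 114
  G: 232 − 20.8 = 211.2 → 211
  B: 140 − 2.4 = 137.6 → 138
rgb(114, 211, 138) = #72d38a.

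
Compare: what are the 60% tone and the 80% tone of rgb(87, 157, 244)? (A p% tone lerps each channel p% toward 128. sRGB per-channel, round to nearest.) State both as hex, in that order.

60% tone:
  R: 87 + 0.6×(128−87) = 87 + 24.6 = 111.6 → 112
  G: 157 − 17.4 = 139.6 → 140
  B: 244 + 0.6×(128−244) = 244 − 69.6 = 174.4 → 174
  → #708cae
80% tone:
  R: 87 + 0.8×(128−87) = 87 + 32.8 = 119.8 → 120
  G: 157 + 0.8×(128−157) = 157 − 23.2 = 133.8 → 134
  B: 244 − 92.8 = 151.2 → 151
  → #788697

#708cae, #788697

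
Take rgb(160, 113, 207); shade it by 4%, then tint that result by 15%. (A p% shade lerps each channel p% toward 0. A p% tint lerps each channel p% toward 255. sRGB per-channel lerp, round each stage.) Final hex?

#A982CF

Per channel, c → c + 0.04(0 − c):
  R: 160 + 0.04×(0−160) = 160 − 6.4 = 153.6 → 154
  G: 113 − 4.52 = 108.48 → 108
  B: 207 + 0.04×(0−207) = 207 − 8.28 = 198.72 → 199
After the shade: rgb(154, 108, 199) = #9A6CC7.
Per channel, c → c + 0.15(255 − c):
  R: 154 + 0.15×(255−154) = 154 + 15.15 = 169.15 → 169
  G: 108 + 0.15×(255−108) = 108 + 22.05 = 130.05 → 130
  B: 199 + 0.15×(255−199) = 199 + 8.4 = 207.4 → 207
rgb(169, 130, 207) = #A982CF.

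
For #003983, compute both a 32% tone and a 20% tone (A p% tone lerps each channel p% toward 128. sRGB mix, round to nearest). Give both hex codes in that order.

#295082, #1a4782

#003983 is rgb(0, 57, 131).
32% tone:
  R: 0 + 0.32×(128−0) = 0 + 40.96 = 40.96 → 41
  G: 57 + 0.32×(128−57) = 57 + 22.72 = 79.72 → 80
  B: 131 + 0.32×(128−131) = 131 − 0.96 = 130.04 → 130
  → #295082
20% tone:
  R: 0 + 0.2×(128−0) = 0 + 25.6 = 25.6 → 26
  G: 57 + 0.2×(128−57) = 57 + 14.2 = 71.2 → 71
  B: 131 + 0.2×(128−131) = 131 − 0.6 = 130.4 → 130
  → #1a4782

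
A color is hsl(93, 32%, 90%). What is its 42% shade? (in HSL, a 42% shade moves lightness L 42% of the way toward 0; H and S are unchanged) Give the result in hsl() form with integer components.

hsl(93, 32%, 52%)

L moves 42% from 90 toward 0: 90 − 37.8 = 52.2 → 52.
H and S are unchanged.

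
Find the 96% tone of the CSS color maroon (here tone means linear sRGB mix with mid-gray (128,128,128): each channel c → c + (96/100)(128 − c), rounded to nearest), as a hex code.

CSS maroon is rgb(128, 0, 0).
Lerp each channel 96% toward 128:
  R: 128 + 0 = 128 → 128
  G: 0 + 122.88 = 122.88 → 123
  B: 0 + 0.96×(128−0) = 0 + 122.88 = 122.88 → 123
rgb(128, 123, 123) = #807B7B.

#807B7B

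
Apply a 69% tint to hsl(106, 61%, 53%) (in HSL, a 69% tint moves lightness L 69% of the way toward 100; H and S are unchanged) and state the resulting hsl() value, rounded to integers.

hsl(106, 61%, 85%)

L moves 69% from 53 toward 100: 53 + 32.43 = 85.43 → 85.
H and S are unchanged.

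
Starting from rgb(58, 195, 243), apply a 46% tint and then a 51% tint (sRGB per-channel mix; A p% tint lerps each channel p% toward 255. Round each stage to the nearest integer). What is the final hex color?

#cbeffc

Per channel, c → c + 0.46(255 − c):
  R: 58 + 90.62 = 148.62 → 149
  G: 195 + 0.46×(255−195) = 195 + 27.6 = 222.6 → 223
  B: 243 + 0.46×(255−243) = 243 + 5.52 = 248.52 → 249
After the tint: rgb(149, 223, 249) = #95dff9.
Lerp each channel 51% toward 255:
  R: 149 + 0.51×(255−149) = 149 + 54.06 = 203.06 → 203
  G: 223 + 0.51×(255−223) = 223 + 16.32 = 239.32 → 239
  B: 249 + 3.06 = 252.06 → 252
rgb(203, 239, 252) = #cbeffc.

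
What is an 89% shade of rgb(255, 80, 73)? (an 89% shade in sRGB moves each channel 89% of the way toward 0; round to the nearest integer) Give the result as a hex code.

#1c0908

Lerp each channel 89% toward 0:
  R: 255 − 226.95 = 28.05 → 28
  G: 80 − 71.2 = 8.8 → 9
  B: 73 + 0.89×(0−73) = 73 − 64.97 = 8.03 → 8
rgb(28, 9, 8) = #1c0908.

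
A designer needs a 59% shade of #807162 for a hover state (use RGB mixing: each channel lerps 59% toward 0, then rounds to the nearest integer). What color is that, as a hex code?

#807162 is rgb(128, 113, 98).
Per channel, c → c + 0.59(0 − c):
  R: 128 + 0.59×(0−128) = 128 − 75.52 = 52.48 → 52
  G: 113 − 66.67 = 46.33 → 46
  B: 98 − 57.82 = 40.18 → 40
rgb(52, 46, 40) = #342E28.

#342E28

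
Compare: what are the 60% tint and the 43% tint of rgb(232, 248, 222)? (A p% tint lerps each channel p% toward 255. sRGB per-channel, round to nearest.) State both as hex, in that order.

#f6fcf2, #f2fbec

60% tint:
  R: 232 + 0.6×(255−232) = 232 + 13.8 = 245.8 → 246
  G: 248 + 4.2 = 252.2 → 252
  B: 222 + 19.8 = 241.8 → 242
  → #f6fcf2
43% tint:
  R: 232 + 0.43×(255−232) = 232 + 9.89 = 241.89 → 242
  G: 248 + 3.01 = 251.01 → 251
  B: 222 + 0.43×(255−222) = 222 + 14.19 = 236.19 → 236
  → #f2fbec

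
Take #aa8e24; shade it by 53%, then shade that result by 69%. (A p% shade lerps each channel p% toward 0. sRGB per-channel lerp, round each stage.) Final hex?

#aa8e24 is rgb(170, 142, 36).
A 53% shade moves each channel 53% toward 0:
  R: 170 + 0.53×(0−170) = 170 − 90.1 = 79.9 → 80
  G: 142 + 0.53×(0−142) = 142 − 75.26 = 66.74 → 67
  B: 36 − 19.08 = 16.92 → 17
After the shade: rgb(80, 67, 17) = #504311.
A 69% shade moves each channel 69% toward 0:
  R: 80 − 55.2 = 24.8 → 25
  G: 67 + 0.69×(0−67) = 67 − 46.23 = 20.77 → 21
  B: 17 − 11.73 = 5.27 → 5
rgb(25, 21, 5) = #191505.

#191505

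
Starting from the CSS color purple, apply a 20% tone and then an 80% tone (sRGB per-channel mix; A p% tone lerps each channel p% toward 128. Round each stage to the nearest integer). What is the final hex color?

CSS purple is rgb(128, 0, 128).
A 20% tone moves each channel 20% toward 128:
  R: 128 + 0 = 128 → 128
  G: 0 + 25.6 = 25.6 → 26
  B: 128 + 0.2×(128−128) = 128 + 0 = 128 → 128
After the tone: rgb(128, 26, 128) = #801A80.
An 80% tone moves each channel 80% toward 128:
  R: 128 + 0.8×(128−128) = 128 + 0 = 128 → 128
  G: 26 + 81.6 = 107.6 → 108
  B: 128 + 0 = 128 → 128
rgb(128, 108, 128) = #806C80.

#806C80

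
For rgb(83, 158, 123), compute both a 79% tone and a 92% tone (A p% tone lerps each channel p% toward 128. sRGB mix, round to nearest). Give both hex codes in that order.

79% tone:
  R: 83 + 0.79×(128−83) = 83 + 35.55 = 118.55 → 119
  G: 158 + 0.79×(128−158) = 158 − 23.7 = 134.3 → 134
  B: 123 + 0.79×(128−123) = 123 + 3.95 = 126.95 → 127
  → #77867f
92% tone:
  R: 83 + 0.92×(128−83) = 83 + 41.4 = 124.4 → 124
  G: 158 + 0.92×(128−158) = 158 − 27.6 = 130.4 → 130
  B: 123 + 0.92×(128−123) = 123 + 4.6 = 127.6 → 128
  → #7c8280

#77867f, #7c8280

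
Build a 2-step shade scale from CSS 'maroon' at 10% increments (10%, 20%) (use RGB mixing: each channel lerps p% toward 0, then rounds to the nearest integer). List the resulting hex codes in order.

CSS maroon is rgb(128, 0, 0).
10%: (128 − 12.8 = 115.2→115, 0→0, 0→0) → #730000
20%: (128 − 25.6 = 102.4→102, 0→0, 0→0) → #660000

#730000, #660000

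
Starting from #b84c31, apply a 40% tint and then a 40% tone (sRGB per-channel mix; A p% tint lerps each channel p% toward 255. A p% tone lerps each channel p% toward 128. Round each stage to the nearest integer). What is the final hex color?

#b84c31 is rgb(184, 76, 49).
Per channel, c → c + 0.4(255 − c):
  R: 184 + 0.4×(255−184) = 184 + 28.4 = 212.4 → 212
  G: 76 + 0.4×(255−76) = 76 + 71.6 = 147.6 → 148
  B: 49 + 82.4 = 131.4 → 131
After the tint: rgb(212, 148, 131) = #d49483.
A 40% tone moves each channel 40% toward 128:
  R: 212 − 33.6 = 178.4 → 178
  G: 148 + 0.4×(128−148) = 148 − 8 = 140 → 140
  B: 131 + 0.4×(128−131) = 131 − 1.2 = 129.8 → 130
rgb(178, 140, 130) = #b28c82.

#b28c82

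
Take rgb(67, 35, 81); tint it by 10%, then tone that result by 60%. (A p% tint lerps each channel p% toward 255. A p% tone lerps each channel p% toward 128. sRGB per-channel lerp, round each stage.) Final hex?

A 10% tint moves each channel 10% toward 255:
  R: 67 + 18.8 = 85.8 → 86
  G: 35 + 0.1×(255−35) = 35 + 22 = 57 → 57
  B: 81 + 0.1×(255−81) = 81 + 17.4 = 98.4 → 98
After the tint: rgb(86, 57, 98) = #563962.
Lerp each channel 60% toward 128:
  R: 86 + 25.2 = 111.2 → 111
  G: 57 + 42.6 = 99.6 → 100
  B: 98 + 18 = 116 → 116
rgb(111, 100, 116) = #6F6474.

#6F6474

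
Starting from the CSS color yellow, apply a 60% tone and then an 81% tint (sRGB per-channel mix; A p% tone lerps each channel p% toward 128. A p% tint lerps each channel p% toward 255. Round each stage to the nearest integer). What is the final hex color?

CSS yellow is rgb(255, 255, 0).
A 60% tone moves each channel 60% toward 128:
  R: 255 − 76.2 = 178.8 → 179
  G: 255 + 0.6×(128−255) = 255 − 76.2 = 178.8 → 179
  B: 0 + 76.8 = 76.8 → 77
After the tone: rgb(179, 179, 77) = #B3B34D.
Per channel, c → c + 0.81(255 − c):
  R: 179 + 61.56 = 240.56 → 241
  G: 179 + 0.81×(255−179) = 179 + 61.56 = 240.56 → 241
  B: 77 + 0.81×(255−77) = 77 + 144.18 = 221.18 → 221
rgb(241, 241, 221) = #F1F1DD.

#F1F1DD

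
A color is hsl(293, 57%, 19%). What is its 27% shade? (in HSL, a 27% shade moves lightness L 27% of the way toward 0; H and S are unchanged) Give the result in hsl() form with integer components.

hsl(293, 57%, 14%)

L moves 27% from 19 toward 0: 19 − 5.13 = 13.87 → 14.
H and S are unchanged.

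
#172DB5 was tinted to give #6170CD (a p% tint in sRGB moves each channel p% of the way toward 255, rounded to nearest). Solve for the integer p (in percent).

32%

#172DB5 is rgb(23, 45, 181); #6170CD is rgb(97, 112, 205).
On the R channel (widest range): 97 ≈ 23 + (p/100)(255 − 23), so p ≈ 100×(97 − 23)/(255 − 23) = 7400/232 = 31.90.
p = 32 reproduces all three channels after rounding.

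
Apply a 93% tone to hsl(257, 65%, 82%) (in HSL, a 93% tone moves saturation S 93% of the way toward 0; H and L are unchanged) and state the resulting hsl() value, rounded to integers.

hsl(257, 5%, 82%)

S moves 93% from 65 toward 0: 65 − 60.45 = 4.55 → 5.
H and L are unchanged.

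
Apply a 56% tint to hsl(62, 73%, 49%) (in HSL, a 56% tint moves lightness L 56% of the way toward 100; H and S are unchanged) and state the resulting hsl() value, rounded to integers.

hsl(62, 73%, 78%)

L moves 56% from 49 toward 100: 49 + 28.56 = 77.56 → 78.
H and S are unchanged.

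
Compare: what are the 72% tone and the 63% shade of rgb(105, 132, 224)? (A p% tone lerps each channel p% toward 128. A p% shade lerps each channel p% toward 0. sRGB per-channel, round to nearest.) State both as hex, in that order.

72% tone:
  R: 105 + 16.56 = 121.56 → 122
  G: 132 − 2.88 = 129.12 → 129
  B: 224 + 0.72×(128−224) = 224 − 69.12 = 154.88 → 155
  → #7A819B
63% shade:
  R: 105 + 0.63×(0−105) = 105 − 66.15 = 38.85 → 39
  G: 132 − 83.16 = 48.84 → 49
  B: 224 − 141.12 = 82.88 → 83
  → #273153

#7A819B, #273153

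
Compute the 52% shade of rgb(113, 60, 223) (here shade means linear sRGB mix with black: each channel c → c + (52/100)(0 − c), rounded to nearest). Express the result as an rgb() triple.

rgb(54, 29, 107)

Per channel, c → c + 0.52(0 − c):
  R: 113 − 58.76 = 54.24 → 54
  G: 60 + 0.52×(0−60) = 60 − 31.2 = 28.8 → 29
  B: 223 − 115.96 = 107.04 → 107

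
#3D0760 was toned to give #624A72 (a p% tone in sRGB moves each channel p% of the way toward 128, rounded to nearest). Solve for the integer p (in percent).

#3D0760 is rgb(61, 7, 96); #624A72 is rgb(98, 74, 114).
On the G channel (widest range): 74 ≈ 7 + (p/100)(128 − 7), so p ≈ 100×(74 − 7)/(128 − 7) = 6700/121 = 55.37.
p = 55 reproduces all three channels after rounding.

55%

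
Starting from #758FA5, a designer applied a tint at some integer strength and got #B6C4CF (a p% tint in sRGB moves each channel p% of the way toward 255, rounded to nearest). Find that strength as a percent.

47%

#758FA5 is rgb(117, 143, 165); #B6C4CF is rgb(182, 196, 207).
On the R channel (widest range): 182 ≈ 117 + (p/100)(255 − 117), so p ≈ 100×(182 − 117)/(255 − 117) = 6500/138 = 47.10.
p = 47 reproduces all three channels after rounding.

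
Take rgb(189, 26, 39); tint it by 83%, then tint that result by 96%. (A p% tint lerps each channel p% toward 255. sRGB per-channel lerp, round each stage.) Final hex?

Lerp each channel 83% toward 255:
  R: 189 + 0.83×(255−189) = 189 + 54.78 = 243.78 → 244
  G: 26 + 190.07 = 216.07 → 216
  B: 39 + 179.28 = 218.28 → 218
After the tint: rgb(244, 216, 218) = #F4D8DA.
Lerp each channel 96% toward 255:
  R: 244 + 10.56 = 254.56 → 255
  G: 216 + 0.96×(255−216) = 216 + 37.44 = 253.44 → 253
  B: 218 + 0.96×(255−218) = 218 + 35.52 = 253.52 → 254
rgb(255, 253, 254) = #FFFDFE.

#FFFDFE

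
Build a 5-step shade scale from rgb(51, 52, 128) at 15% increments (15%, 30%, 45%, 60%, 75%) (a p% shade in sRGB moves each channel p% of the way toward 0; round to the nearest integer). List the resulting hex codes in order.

15%: (51 − 7.65 = 43.35→43, 52 − 7.8 = 44.2→44, 128 − 19.2 = 108.8→109) → #2B2C6D
30%: (51 − 15.3 = 35.7→36, 52 − 15.6 = 36.4→36, 128 − 38.4 = 89.6→90) → #24245A
45%: (51 − 22.95 = 28.05→28, 52 − 23.4 = 28.6→29, 128 − 57.6 = 70.4→70) → #1C1D46
60%: (51 − 30.6 = 20.4→20, 52 − 31.2 = 20.8→21, 128 − 76.8 = 51.2→51) → #141533
75%: (51 − 38.25 = 12.75→13, 52 − 39 = 13→13, 128 − 96 = 32→32) → #0D0D20

#2B2C6D, #24245A, #1C1D46, #141533, #0D0D20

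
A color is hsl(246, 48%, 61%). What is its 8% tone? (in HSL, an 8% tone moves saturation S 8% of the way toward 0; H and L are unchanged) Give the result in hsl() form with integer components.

S moves 8% from 48 toward 0: 48 − 3.84 = 44.16 → 44.
H and L are unchanged.

hsl(246, 44%, 61%)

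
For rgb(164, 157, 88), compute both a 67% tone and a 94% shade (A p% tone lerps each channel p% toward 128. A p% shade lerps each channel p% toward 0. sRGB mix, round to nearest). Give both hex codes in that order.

#8C8A73, #0A0905

67% tone:
  R: 164 + 0.67×(128−164) = 164 − 24.12 = 139.88 → 140
  G: 157 − 19.43 = 137.57 → 138
  B: 88 + 26.8 = 114.8 → 115
  → #8C8A73
94% shade:
  R: 164 + 0.94×(0−164) = 164 − 154.16 = 9.84 → 10
  G: 157 + 0.94×(0−157) = 157 − 147.58 = 9.42 → 9
  B: 88 − 82.72 = 5.28 → 5
  → #0A0905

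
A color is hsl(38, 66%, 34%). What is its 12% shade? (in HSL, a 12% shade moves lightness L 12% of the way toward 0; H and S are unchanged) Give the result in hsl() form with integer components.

L moves 12% from 34 toward 0: 34 − 4.08 = 29.92 → 30.
H and S are unchanged.

hsl(38, 66%, 30%)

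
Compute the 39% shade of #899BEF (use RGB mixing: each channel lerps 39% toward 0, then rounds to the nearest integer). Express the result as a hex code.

#899BEF is rgb(137, 155, 239).
A 39% shade moves each channel 39% toward 0:
  R: 137 + 0.39×(0−137) = 137 − 53.43 = 83.57 → 84
  G: 155 − 60.45 = 94.55 → 95
  B: 239 − 93.21 = 145.79 → 146
rgb(84, 95, 146) = #545F92.

#545F92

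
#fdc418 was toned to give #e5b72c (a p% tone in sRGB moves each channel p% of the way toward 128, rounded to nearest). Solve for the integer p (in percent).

19%

#fdc418 is rgb(253, 196, 24); #e5b72c is rgb(229, 183, 44).
On the R channel (widest range): 229 ≈ 253 + (p/100)(128 − 253), so p ≈ 100×(229 − 253)/(128 − 253) = -2400/-125 = 19.20.
p = 19 reproduces all three channels after rounding.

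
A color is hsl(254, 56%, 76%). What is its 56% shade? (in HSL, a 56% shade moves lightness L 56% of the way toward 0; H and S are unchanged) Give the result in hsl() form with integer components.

hsl(254, 56%, 33%)

L moves 56% from 76 toward 0: 76 − 42.56 = 33.44 → 33.
H and S are unchanged.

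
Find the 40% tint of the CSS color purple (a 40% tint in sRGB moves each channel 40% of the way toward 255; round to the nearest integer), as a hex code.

#B366B3

CSS purple is rgb(128, 0, 128).
Lerp each channel 40% toward 255:
  R: 128 + 50.8 = 178.8 → 179
  G: 0 + 102 = 102 → 102
  B: 128 + 0.4×(255−128) = 128 + 50.8 = 178.8 → 179
rgb(179, 102, 179) = #B366B3.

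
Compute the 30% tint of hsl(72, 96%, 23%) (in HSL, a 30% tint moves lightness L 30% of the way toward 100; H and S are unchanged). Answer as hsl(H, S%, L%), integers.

hsl(72, 96%, 46%)

L moves 30% from 23 toward 100: 23 + 23.1 = 46.1 → 46.
H and S are unchanged.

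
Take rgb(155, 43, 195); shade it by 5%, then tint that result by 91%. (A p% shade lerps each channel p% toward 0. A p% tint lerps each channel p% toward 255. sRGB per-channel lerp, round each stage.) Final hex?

Lerp each channel 5% toward 0:
  R: 155 − 7.75 = 147.25 → 147
  G: 43 + 0.05×(0−43) = 43 − 2.15 = 40.85 → 41
  B: 195 − 9.75 = 185.25 → 185
After the shade: rgb(147, 41, 185) = #9329B9.
Per channel, c → c + 0.91(255 − c):
  R: 147 + 98.28 = 245.28 → 245
  G: 41 + 194.74 = 235.74 → 236
  B: 185 + 63.7 = 248.7 → 249
rgb(245, 236, 249) = #F5ECF9.

#F5ECF9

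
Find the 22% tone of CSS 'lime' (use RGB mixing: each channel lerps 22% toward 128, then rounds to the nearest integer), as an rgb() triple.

CSS lime is rgb(0, 255, 0).
Lerp each channel 22% toward 128:
  R: 0 + 0.22×(128−0) = 0 + 28.16 = 28.16 → 28
  G: 255 + 0.22×(128−255) = 255 − 27.94 = 227.06 → 227
  B: 0 + 0.22×(128−0) = 0 + 28.16 = 28.16 → 28

rgb(28, 227, 28)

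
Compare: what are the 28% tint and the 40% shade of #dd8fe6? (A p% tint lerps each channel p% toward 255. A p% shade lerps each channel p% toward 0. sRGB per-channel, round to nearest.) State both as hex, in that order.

#dd8fe6 is rgb(221, 143, 230).
28% tint:
  R: 221 + 9.52 = 230.52 → 231
  G: 143 + 0.28×(255−143) = 143 + 31.36 = 174.36 → 174
  B: 230 + 7 = 237 → 237
  → #e7aeed
40% shade:
  R: 221 + 0.4×(0−221) = 221 − 88.4 = 132.6 → 133
  G: 143 + 0.4×(0−143) = 143 − 57.2 = 85.8 → 86
  B: 230 + 0.4×(0−230) = 230 − 92 = 138 → 138
  → #85568a

#e7aeed, #85568a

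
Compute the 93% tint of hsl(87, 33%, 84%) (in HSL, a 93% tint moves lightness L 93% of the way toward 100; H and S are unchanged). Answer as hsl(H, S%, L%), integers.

hsl(87, 33%, 99%)

L moves 93% from 84 toward 100: 84 + 14.88 = 98.88 → 99.
H and S are unchanged.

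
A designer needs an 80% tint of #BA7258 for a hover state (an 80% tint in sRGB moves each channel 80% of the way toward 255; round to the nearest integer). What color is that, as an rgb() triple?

rgb(241, 227, 222)

#BA7258 is rgb(186, 114, 88).
Lerp each channel 80% toward 255:
  R: 186 + 0.8×(255−186) = 186 + 55.2 = 241.2 → 241
  G: 114 + 0.8×(255−114) = 114 + 112.8 = 226.8 → 227
  B: 88 + 0.8×(255−88) = 88 + 133.6 = 221.6 → 222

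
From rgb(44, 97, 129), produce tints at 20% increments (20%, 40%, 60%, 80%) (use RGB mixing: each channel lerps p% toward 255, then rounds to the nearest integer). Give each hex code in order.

20%: (44 + 42.2 = 86.2→86, 97 + 31.6 = 128.6→129, 129 + 25.2 = 154.2→154) → #56819A
40%: (44 + 84.4 = 128.4→128, 97 + 63.2 = 160.2→160, 129 + 50.4 = 179.4→179) → #80A0B3
60%: (44 + 126.6 = 170.6→171, 97 + 94.8 = 191.8→192, 129 + 75.6 = 204.6→205) → #ABC0CD
80%: (44 + 168.8 = 212.8→213, 97 + 126.4 = 223.4→223, 129 + 100.8 = 229.8→230) → #D5DFE6

#56819A, #80A0B3, #ABC0CD, #D5DFE6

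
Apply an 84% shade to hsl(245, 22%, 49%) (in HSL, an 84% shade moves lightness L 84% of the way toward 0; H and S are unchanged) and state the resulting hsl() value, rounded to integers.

L moves 84% from 49 toward 0: 49 − 41.16 = 7.84 → 8.
H and S are unchanged.

hsl(245, 22%, 8%)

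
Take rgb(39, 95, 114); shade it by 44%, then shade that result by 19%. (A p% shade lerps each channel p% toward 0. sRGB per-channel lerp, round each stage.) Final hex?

A 44% shade moves each channel 44% toward 0:
  R: 39 − 17.16 = 21.84 → 22
  G: 95 + 0.44×(0−95) = 95 − 41.8 = 53.2 → 53
  B: 114 − 50.16 = 63.84 → 64
After the shade: rgb(22, 53, 64) = #163540.
Per channel, c → c + 0.19(0 − c):
  R: 22 + 0.19×(0−22) = 22 − 4.18 = 17.82 → 18
  G: 53 + 0.19×(0−53) = 53 − 10.07 = 42.93 → 43
  B: 64 + 0.19×(0−64) = 64 − 12.16 = 51.84 → 52
rgb(18, 43, 52) = #122b34.

#122b34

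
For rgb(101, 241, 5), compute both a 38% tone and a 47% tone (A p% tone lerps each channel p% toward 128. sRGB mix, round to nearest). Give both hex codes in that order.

38% tone:
  R: 101 + 0.38×(128−101) = 101 + 10.26 = 111.26 → 111
  G: 241 + 0.38×(128−241) = 241 − 42.94 = 198.06 → 198
  B: 5 + 0.38×(128−5) = 5 + 46.74 = 51.74 → 52
  → #6FC634
47% tone:
  R: 101 + 12.69 = 113.69 → 114
  G: 241 + 0.47×(128−241) = 241 − 53.11 = 187.89 → 188
  B: 5 + 57.81 = 62.81 → 63
  → #72BC3F

#6FC634, #72BC3F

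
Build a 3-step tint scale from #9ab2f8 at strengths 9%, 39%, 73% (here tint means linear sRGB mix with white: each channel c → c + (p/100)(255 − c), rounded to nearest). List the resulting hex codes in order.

#a3b9f9, #c1d0fb, #e4eafd

#9ab2f8 is rgb(154, 178, 248).
9%: (154 + 9.09 = 163.09→163, 178 + 6.93 = 184.93→185, 248 + 0.63 = 248.63→249) → #a3b9f9
39%: (154 + 39.39 = 193.39→193, 178 + 30.03 = 208.03→208, 248 + 2.73 = 250.73→251) → #c1d0fb
73%: (154 + 73.73 = 227.73→228, 178 + 56.21 = 234.21→234, 248 + 5.11 = 253.11→253) → #e4eafd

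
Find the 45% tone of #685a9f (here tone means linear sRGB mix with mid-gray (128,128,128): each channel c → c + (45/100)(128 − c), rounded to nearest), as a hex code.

#736b91

#685a9f is rgb(104, 90, 159).
Per channel, c → c + 0.45(128 − c):
  R: 104 + 0.45×(128−104) = 104 + 10.8 = 114.8 → 115
  G: 90 + 0.45×(128−90) = 90 + 17.1 = 107.1 → 107
  B: 159 + 0.45×(128−159) = 159 − 13.95 = 145.05 → 145
rgb(115, 107, 145) = #736b91.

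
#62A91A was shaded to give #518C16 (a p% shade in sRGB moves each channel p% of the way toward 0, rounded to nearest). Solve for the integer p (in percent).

17%

#62A91A is rgb(98, 169, 26); #518C16 is rgb(81, 140, 22).
On the G channel (widest range): 140 ≈ 169 + (p/100)(0 − 169), so p ≈ 100×(140 − 169)/(0 − 169) = -2900/-169 = 17.16.
p = 17 reproduces all three channels after rounding.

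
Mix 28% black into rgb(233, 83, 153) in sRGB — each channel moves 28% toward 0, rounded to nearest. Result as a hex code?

#A83C6E

Lerp each channel 28% toward 0:
  R: 233 + 0.28×(0−233) = 233 − 65.24 = 167.76 → 168
  G: 83 + 0.28×(0−83) = 83 − 23.24 = 59.76 → 60
  B: 153 + 0.28×(0−153) = 153 − 42.84 = 110.16 → 110
rgb(168, 60, 110) = #A83C6E.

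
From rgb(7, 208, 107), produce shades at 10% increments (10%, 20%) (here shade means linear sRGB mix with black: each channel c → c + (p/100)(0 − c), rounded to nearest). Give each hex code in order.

10%: (7 − 0.7 = 6.3→6, 208 − 20.8 = 187.2→187, 107 − 10.7 = 96.3→96) → #06bb60
20%: (7 − 1.4 = 5.6→6, 208 − 41.6 = 166.4→166, 107 − 21.4 = 85.6→86) → #06a656

#06bb60, #06a656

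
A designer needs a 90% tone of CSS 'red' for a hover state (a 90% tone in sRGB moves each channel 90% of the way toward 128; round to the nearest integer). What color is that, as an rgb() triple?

rgb(141, 115, 115)

CSS red is rgb(255, 0, 0).
Lerp each channel 90% toward 128:
  R: 255 + 0.9×(128−255) = 255 − 114.3 = 140.7 → 141
  G: 0 + 0.9×(128−0) = 0 + 115.2 = 115.2 → 115
  B: 0 + 115.2 = 115.2 → 115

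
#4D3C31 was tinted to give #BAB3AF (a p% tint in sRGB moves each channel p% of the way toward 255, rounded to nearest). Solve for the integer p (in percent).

61%

#4D3C31 is rgb(77, 60, 49); #BAB3AF is rgb(186, 179, 175).
On the B channel (widest range): 175 ≈ 49 + (p/100)(255 − 49), so p ≈ 100×(175 − 49)/(255 − 49) = 12600/206 = 61.17.
p = 61 reproduces all three channels after rounding.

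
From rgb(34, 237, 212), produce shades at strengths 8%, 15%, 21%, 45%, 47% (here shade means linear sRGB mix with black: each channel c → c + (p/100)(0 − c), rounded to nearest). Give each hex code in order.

8%: (34 − 2.72 = 31.28→31, 237 − 18.96 = 218.04→218, 212 − 16.96 = 195.04→195) → #1FDAC3
15%: (34 − 5.1 = 28.9→29, 237 − 35.55 = 201.45→201, 212 − 31.8 = 180.2→180) → #1DC9B4
21%: (34 − 7.14 = 26.86→27, 237 − 49.77 = 187.23→187, 212 − 44.52 = 167.48→167) → #1BBBA7
45%: (34 − 15.3 = 18.7→19, 237 − 106.65 = 130.35→130, 212 − 95.4 = 116.6→117) → #138275
47%: (34 − 15.98 = 18.02→18, 237 − 111.39 = 125.61→126, 212 − 99.64 = 112.36→112) → #127E70

#1FDAC3, #1DC9B4, #1BBBA7, #138275, #127E70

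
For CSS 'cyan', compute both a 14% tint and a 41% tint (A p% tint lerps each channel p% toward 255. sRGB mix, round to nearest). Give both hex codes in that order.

#24FFFF, #69FFFF

CSS cyan is rgb(0, 255, 255).
14% tint:
  R: 0 + 0.14×(255−0) = 0 + 35.7 = 35.7 → 36
  G: 255 + 0 = 255 → 255
  B: 255 + 0 = 255 → 255
  → #24FFFF
41% tint:
  R: 0 + 104.55 = 104.55 → 105
  G: 255 + 0 = 255 → 255
  B: 255 + 0 = 255 → 255
  → #69FFFF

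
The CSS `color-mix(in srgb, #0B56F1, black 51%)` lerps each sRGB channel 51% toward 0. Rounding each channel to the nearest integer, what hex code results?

#052A76

#0B56F1 is rgb(11, 86, 241).
Lerp each channel 51% toward 0:
  R: 11 + 0.51×(0−11) = 11 − 5.61 = 5.39 → 5
  G: 86 + 0.51×(0−86) = 86 − 43.86 = 42.14 → 42
  B: 241 − 122.91 = 118.09 → 118
rgb(5, 42, 118) = #052A76.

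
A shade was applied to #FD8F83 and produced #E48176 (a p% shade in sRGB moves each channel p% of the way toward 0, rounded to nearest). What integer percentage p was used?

#FD8F83 is rgb(253, 143, 131); #E48176 is rgb(228, 129, 118).
On the R channel (widest range): 228 ≈ 253 + (p/100)(0 − 253), so p ≈ 100×(228 − 253)/(0 − 253) = -2500/-253 = 9.88.
p = 10 reproduces all three channels after rounding.

10%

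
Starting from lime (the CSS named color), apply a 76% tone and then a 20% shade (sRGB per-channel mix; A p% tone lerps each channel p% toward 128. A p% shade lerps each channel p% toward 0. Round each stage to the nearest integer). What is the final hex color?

CSS lime is rgb(0, 255, 0).
Per channel, c → c + 0.76(128 − c):
  R: 0 + 0.76×(128−0) = 0 + 97.28 = 97.28 → 97
  G: 255 − 96.52 = 158.48 → 158
  B: 0 + 97.28 = 97.28 → 97
After the tone: rgb(97, 158, 97) = #619E61.
Per channel, c → c + 0.2(0 − c):
  R: 97 + 0.2×(0−97) = 97 − 19.4 = 77.6 → 78
  G: 158 − 31.6 = 126.4 → 126
  B: 97 − 19.4 = 77.6 → 78
rgb(78, 126, 78) = #4E7E4E.

#4E7E4E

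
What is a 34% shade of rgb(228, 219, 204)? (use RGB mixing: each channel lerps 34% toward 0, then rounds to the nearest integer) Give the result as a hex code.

A 34% shade moves each channel 34% toward 0:
  R: 228 + 0.34×(0−228) = 228 − 77.52 = 150.48 → 150
  G: 219 − 74.46 = 144.54 → 145
  B: 204 − 69.36 = 134.64 → 135
rgb(150, 145, 135) = #969187.

#969187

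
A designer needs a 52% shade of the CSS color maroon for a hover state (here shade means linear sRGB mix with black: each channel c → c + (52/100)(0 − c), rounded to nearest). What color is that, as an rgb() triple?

CSS maroon is rgb(128, 0, 0).
Lerp each channel 52% toward 0:
  R: 128 − 66.56 = 61.44 → 61
  G: 0 + 0 = 0 → 0
  B: 0 + 0.52×(0−0) = 0 + 0 = 0 → 0

rgb(61, 0, 0)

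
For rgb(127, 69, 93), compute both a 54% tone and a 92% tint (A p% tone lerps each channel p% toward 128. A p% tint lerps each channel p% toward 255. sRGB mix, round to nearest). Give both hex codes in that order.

54% tone:
  R: 127 + 0.54×(128−127) = 127 + 0.54 = 127.54 → 128
  G: 69 + 0.54×(128−69) = 69 + 31.86 = 100.86 → 101
  B: 93 + 0.54×(128−93) = 93 + 18.9 = 111.9 → 112
  → #806570
92% tint:
  R: 127 + 117.76 = 244.76 → 245
  G: 69 + 0.92×(255−69) = 69 + 171.12 = 240.12 → 240
  B: 93 + 149.04 = 242.04 → 242
  → #F5F0F2

#806570, #F5F0F2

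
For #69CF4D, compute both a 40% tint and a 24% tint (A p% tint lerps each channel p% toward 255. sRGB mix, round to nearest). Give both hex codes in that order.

#A5E294, #8DDB78

#69CF4D is rgb(105, 207, 77).
40% tint:
  R: 105 + 60 = 165 → 165
  G: 207 + 19.2 = 226.2 → 226
  B: 77 + 0.4×(255−77) = 77 + 71.2 = 148.2 → 148
  → #A5E294
24% tint:
  R: 105 + 36 = 141 → 141
  G: 207 + 0.24×(255−207) = 207 + 11.52 = 218.52 → 219
  B: 77 + 0.24×(255−77) = 77 + 42.72 = 119.72 → 120
  → #8DDB78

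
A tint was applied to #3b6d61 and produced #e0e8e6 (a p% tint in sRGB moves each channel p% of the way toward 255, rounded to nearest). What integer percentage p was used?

#3b6d61 is rgb(59, 109, 97); #e0e8e6 is rgb(224, 232, 230).
On the R channel (widest range): 224 ≈ 59 + (p/100)(255 − 59), so p ≈ 100×(224 − 59)/(255 − 59) = 16500/196 = 84.18.
p = 84 reproduces all three channels after rounding.

84%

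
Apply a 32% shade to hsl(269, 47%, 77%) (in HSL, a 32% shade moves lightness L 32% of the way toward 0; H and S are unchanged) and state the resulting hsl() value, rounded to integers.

L moves 32% from 77 toward 0: 77 − 24.64 = 52.36 → 52.
H and S are unchanged.

hsl(269, 47%, 52%)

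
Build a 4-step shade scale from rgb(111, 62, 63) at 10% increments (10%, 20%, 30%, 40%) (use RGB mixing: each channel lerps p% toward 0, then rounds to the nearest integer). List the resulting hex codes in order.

10%: (111 − 11.1 = 99.9→100, 62 − 6.2 = 55.8→56, 63 − 6.3 = 56.7→57) → #643839
20%: (111 − 22.2 = 88.8→89, 62 − 12.4 = 49.6→50, 63 − 12.6 = 50.4→50) → #593232
30%: (111 − 33.3 = 77.7→78, 62 − 18.6 = 43.4→43, 63 − 18.9 = 44.1→44) → #4e2b2c
40%: (111 − 44.4 = 66.6→67, 62 − 24.8 = 37.2→37, 63 − 25.2 = 37.8→38) → #432526

#643839, #593232, #4e2b2c, #432526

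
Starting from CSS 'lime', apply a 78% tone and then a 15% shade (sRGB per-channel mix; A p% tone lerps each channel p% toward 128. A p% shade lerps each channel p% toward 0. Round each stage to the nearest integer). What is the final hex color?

#558555

CSS lime is rgb(0, 255, 0).
A 78% tone moves each channel 78% toward 128:
  R: 0 + 0.78×(128−0) = 0 + 99.84 = 99.84 → 100
  G: 255 + 0.78×(128−255) = 255 − 99.06 = 155.94 → 156
  B: 0 + 99.84 = 99.84 → 100
After the tone: rgb(100, 156, 100) = #649c64.
Per channel, c → c + 0.15(0 − c):
  R: 100 − 15 = 85 → 85
  G: 156 + 0.15×(0−156) = 156 − 23.4 = 132.6 → 133
  B: 100 − 15 = 85 → 85
rgb(85, 133, 85) = #558555.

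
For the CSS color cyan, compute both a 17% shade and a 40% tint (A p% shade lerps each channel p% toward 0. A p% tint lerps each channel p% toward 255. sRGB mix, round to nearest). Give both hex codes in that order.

#00d4d4, #66ffff

CSS cyan is rgb(0, 255, 255).
17% shade:
  R: 0 + 0 = 0 → 0
  G: 255 + 0.17×(0−255) = 255 − 43.35 = 211.65 → 212
  B: 255 − 43.35 = 211.65 → 212
  → #00d4d4
40% tint:
  R: 0 + 102 = 102 → 102
  G: 255 + 0.4×(255−255) = 255 + 0 = 255 → 255
  B: 255 + 0.4×(255−255) = 255 + 0 = 255 → 255
  → #66ffff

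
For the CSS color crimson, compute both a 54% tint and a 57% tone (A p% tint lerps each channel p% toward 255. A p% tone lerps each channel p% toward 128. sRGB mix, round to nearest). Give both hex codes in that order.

CSS crimson is rgb(220, 20, 60).
54% tint:
  R: 220 + 0.54×(255−220) = 220 + 18.9 = 238.9 → 239
  G: 20 + 0.54×(255−20) = 20 + 126.9 = 146.9 → 147
  B: 60 + 0.54×(255−60) = 60 + 105.3 = 165.3 → 165
  → #ef93a5
57% tone:
  R: 220 + 0.57×(128−220) = 220 − 52.44 = 167.56 → 168
  G: 20 + 61.56 = 81.56 → 82
  B: 60 + 38.76 = 98.76 → 99
  → #a85263

#ef93a5, #a85263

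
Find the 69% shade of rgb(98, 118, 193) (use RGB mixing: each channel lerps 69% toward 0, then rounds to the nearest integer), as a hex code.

Per channel, c → c + 0.69(0 − c):
  R: 98 + 0.69×(0−98) = 98 − 67.62 = 30.38 → 30
  G: 118 + 0.69×(0−118) = 118 − 81.42 = 36.58 → 37
  B: 193 − 133.17 = 59.83 → 60
rgb(30, 37, 60) = #1E253C.

#1E253C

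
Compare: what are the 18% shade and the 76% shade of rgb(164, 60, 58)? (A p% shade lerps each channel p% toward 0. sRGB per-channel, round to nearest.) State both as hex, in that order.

18% shade:
  R: 164 − 29.52 = 134.48 → 134
  G: 60 + 0.18×(0−60) = 60 − 10.8 = 49.2 → 49
  B: 58 + 0.18×(0−58) = 58 − 10.44 = 47.56 → 48
  → #863130
76% shade:
  R: 164 − 124.64 = 39.36 → 39
  G: 60 + 0.76×(0−60) = 60 − 45.6 = 14.4 → 14
  B: 58 + 0.76×(0−58) = 58 − 44.08 = 13.92 → 14
  → #270E0E

#863130, #270E0E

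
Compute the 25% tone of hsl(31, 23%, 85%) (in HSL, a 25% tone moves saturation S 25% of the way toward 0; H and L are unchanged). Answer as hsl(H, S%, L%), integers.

S moves 25% from 23 toward 0: 23 − 5.75 = 17.25 → 17.
H and L are unchanged.

hsl(31, 17%, 85%)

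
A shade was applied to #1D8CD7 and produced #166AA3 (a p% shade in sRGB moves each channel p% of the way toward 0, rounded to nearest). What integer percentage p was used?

#1D8CD7 is rgb(29, 140, 215); #166AA3 is rgb(22, 106, 163).
On the B channel (widest range): 163 ≈ 215 + (p/100)(0 − 215), so p ≈ 100×(163 − 215)/(0 − 215) = -5200/-215 = 24.19.
p = 24 reproduces all three channels after rounding.

24%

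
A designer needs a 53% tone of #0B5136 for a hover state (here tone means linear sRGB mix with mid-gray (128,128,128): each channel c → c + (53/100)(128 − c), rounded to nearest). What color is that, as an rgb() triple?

rgb(73, 106, 93)

#0B5136 is rgb(11, 81, 54).
Lerp each channel 53% toward 128:
  R: 11 + 62.01 = 73.01 → 73
  G: 81 + 24.91 = 105.91 → 106
  B: 54 + 39.22 = 93.22 → 93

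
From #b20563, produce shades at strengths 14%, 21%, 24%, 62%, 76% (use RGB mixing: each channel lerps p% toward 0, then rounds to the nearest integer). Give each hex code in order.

#990455, #8d044e, #87044b, #440226, #2b0118

#b20563 is rgb(178, 5, 99).
14%: (178 − 24.92 = 153.08→153, 5 − 0.7 = 4.3→4, 99 − 13.86 = 85.14→85) → #990455
21%: (178 − 37.38 = 140.62→141, 5 − 1.05 = 3.95→4, 99 − 20.79 = 78.21→78) → #8d044e
24%: (178 − 42.72 = 135.28→135, 5 − 1.2 = 3.8→4, 99 − 23.76 = 75.24→75) → #87044b
62%: (178 − 110.36 = 67.64→68, 5 − 3.1 = 1.9→2, 99 − 61.38 = 37.62→38) → #440226
76%: (178 − 135.28 = 42.72→43, 5 − 3.8 = 1.2→1, 99 − 75.24 = 23.76→24) → #2b0118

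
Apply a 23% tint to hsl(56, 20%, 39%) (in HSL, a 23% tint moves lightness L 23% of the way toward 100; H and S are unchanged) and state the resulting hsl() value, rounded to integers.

hsl(56, 20%, 53%)

L moves 23% from 39 toward 100: 39 + 14.03 = 53.03 → 53.
H and S are unchanged.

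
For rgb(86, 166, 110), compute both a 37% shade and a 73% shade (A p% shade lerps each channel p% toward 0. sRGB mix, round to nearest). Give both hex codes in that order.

#366945, #172d1e

37% shade:
  R: 86 + 0.37×(0−86) = 86 − 31.82 = 54.18 → 54
  G: 166 + 0.37×(0−166) = 166 − 61.42 = 104.58 → 105
  B: 110 − 40.7 = 69.3 → 69
  → #366945
73% shade:
  R: 86 − 62.78 = 23.22 → 23
  G: 166 + 0.73×(0−166) = 166 − 121.18 = 44.82 → 45
  B: 110 + 0.73×(0−110) = 110 − 80.3 = 29.7 → 30
  → #172d1e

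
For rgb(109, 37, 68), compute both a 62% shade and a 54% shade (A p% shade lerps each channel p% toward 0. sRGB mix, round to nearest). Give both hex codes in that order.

62% shade:
  R: 109 + 0.62×(0−109) = 109 − 67.58 = 41.42 → 41
  G: 37 − 22.94 = 14.06 → 14
  B: 68 + 0.62×(0−68) = 68 − 42.16 = 25.84 → 26
  → #290e1a
54% shade:
  R: 109 − 58.86 = 50.14 → 50
  G: 37 − 19.98 = 17.02 → 17
  B: 68 − 36.72 = 31.28 → 31
  → #32111f

#290e1a, #32111f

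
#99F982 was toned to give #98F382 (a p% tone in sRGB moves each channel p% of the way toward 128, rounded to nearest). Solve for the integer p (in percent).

#99F982 is rgb(153, 249, 130); #98F382 is rgb(152, 243, 130).
On the G channel (widest range): 243 ≈ 249 + (p/100)(128 − 249), so p ≈ 100×(243 − 249)/(128 − 249) = -600/-121 = 4.96.
p = 5 reproduces all three channels after rounding.

5%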